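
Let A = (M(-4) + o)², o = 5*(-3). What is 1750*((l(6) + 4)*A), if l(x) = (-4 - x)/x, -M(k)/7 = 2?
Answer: 10302250/3 ≈ 3.4341e+6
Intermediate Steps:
M(k) = -14 (M(k) = -7*2 = -14)
l(x) = (-4 - x)/x
o = -15
A = 841 (A = (-14 - 15)² = (-29)² = 841)
1750*((l(6) + 4)*A) = 1750*(((-4 - 1*6)/6 + 4)*841) = 1750*(((-4 - 6)/6 + 4)*841) = 1750*(((⅙)*(-10) + 4)*841) = 1750*((-5/3 + 4)*841) = 1750*((7/3)*841) = 1750*(5887/3) = 10302250/3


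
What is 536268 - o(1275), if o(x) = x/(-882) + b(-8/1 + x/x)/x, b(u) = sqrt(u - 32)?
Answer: 157663217/294 - I*sqrt(39)/1275 ≈ 5.3627e+5 - 0.004898*I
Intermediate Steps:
b(u) = sqrt(-32 + u)
o(x) = -x/882 + I*sqrt(39)/x (o(x) = x/(-882) + sqrt(-32 + (-8/1 + x/x))/x = x*(-1/882) + sqrt(-32 + (-8*1 + 1))/x = -x/882 + sqrt(-32 + (-8 + 1))/x = -x/882 + sqrt(-32 - 7)/x = -x/882 + sqrt(-39)/x = -x/882 + (I*sqrt(39))/x = -x/882 + I*sqrt(39)/x)
536268 - o(1275) = 536268 - (-1/882*1275 + I*sqrt(39)/1275) = 536268 - (-425/294 + I*sqrt(39)*(1/1275)) = 536268 - (-425/294 + I*sqrt(39)/1275) = 536268 + (425/294 - I*sqrt(39)/1275) = 157663217/294 - I*sqrt(39)/1275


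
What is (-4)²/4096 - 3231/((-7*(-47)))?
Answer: -826807/84224 ≈ -9.8168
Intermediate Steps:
(-4)²/4096 - 3231/((-7*(-47))) = 16*(1/4096) - 3231/329 = 1/256 - 3231*1/329 = 1/256 - 3231/329 = -826807/84224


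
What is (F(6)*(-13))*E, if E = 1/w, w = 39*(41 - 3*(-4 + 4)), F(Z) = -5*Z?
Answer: 10/41 ≈ 0.24390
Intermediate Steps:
w = 1599 (w = 39*(41 - 3*0) = 39*(41 + 0) = 39*41 = 1599)
E = 1/1599 ≈ 0.00062539
(F(6)*(-13))*E = (-5*6*(-13))*(1/1599) = -30*(-13)*(1/1599) = 390*(1/1599) = 10/41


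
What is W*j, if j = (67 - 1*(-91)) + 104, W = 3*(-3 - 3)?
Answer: -4716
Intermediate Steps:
W = -18 (W = 3*(-6) = -18)
j = 262 (j = (67 + 91) + 104 = 158 + 104 = 262)
W*j = -18*262 = -4716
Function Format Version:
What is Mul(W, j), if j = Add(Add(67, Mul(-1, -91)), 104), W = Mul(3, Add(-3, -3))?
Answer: -4716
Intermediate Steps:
W = -18 (W = Mul(3, -6) = -18)
j = 262 (j = Add(Add(67, 91), 104) = Add(158, 104) = 262)
Mul(W, j) = Mul(-18, 262) = -4716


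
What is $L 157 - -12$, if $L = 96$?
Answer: $15084$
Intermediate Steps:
$L 157 - -12 = 96 \cdot 157 - -12 = 15072 + 12 = 15084$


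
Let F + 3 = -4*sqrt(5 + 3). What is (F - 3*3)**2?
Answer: 272 + 192*sqrt(2) ≈ 543.53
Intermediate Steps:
F = -3 - 8*sqrt(2) (F = -3 - 4*sqrt(5 + 3) = -3 - 8*sqrt(2) ≈ -14.314)
(F - 3*3)**2 = ((-3 - 8*sqrt(2)) - 3*3)**2 = ((-3 - 8*sqrt(2)) - 9)**2 = (-12 - 8*sqrt(2))**2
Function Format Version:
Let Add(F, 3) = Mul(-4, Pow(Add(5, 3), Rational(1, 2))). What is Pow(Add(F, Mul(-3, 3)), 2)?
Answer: Add(272, Mul(192, Pow(2, Rational(1, 2)))) ≈ 543.53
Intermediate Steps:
F = Add(-3, Mul(-8, Pow(2, Rational(1, 2)))) (F = Add(-3, Mul(-4, Pow(Add(5, 3), Rational(1, 2)))) = Add(-3, Mul(-4, Pow(8, Rational(1, 2)))) = Add(-3, Mul(-4, Mul(2, Pow(2, Rational(1, 2))))) = Add(-3, Mul(-8, Pow(2, Rational(1, 2)))) ≈ -14.314)
Pow(Add(F, Mul(-3, 3)), 2) = Pow(Add(Add(-3, Mul(-8, Pow(2, Rational(1, 2)))), Mul(-3, 3)), 2) = Pow(Add(Add(-3, Mul(-8, Pow(2, Rational(1, 2)))), -9), 2) = Pow(Add(-12, Mul(-8, Pow(2, Rational(1, 2)))), 2)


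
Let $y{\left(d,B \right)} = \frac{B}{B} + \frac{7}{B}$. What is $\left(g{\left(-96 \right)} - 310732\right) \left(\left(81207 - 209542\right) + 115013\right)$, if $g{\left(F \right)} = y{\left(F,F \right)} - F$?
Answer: $\frac{198637461187}{48} \approx 4.1383 \cdot 10^{9}$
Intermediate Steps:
$y{\left(d,B \right)} = 1 + \frac{7}{B}$
$g{\left(F \right)} = - F + \frac{7 + F}{F}$ ($g{\left(F \right)} = \frac{7 + F}{F} - F = - F + \frac{7 + F}{F}$)
$\left(g{\left(-96 \right)} - 310732\right) \left(\left(81207 - 209542\right) + 115013\right) = \left(\left(1 - -96 + \frac{7}{-96}\right) - 310732\right) \left(\left(81207 - 209542\right) + 115013\right) = \left(\left(1 + 96 + 7 \left(- \frac{1}{96}\right)\right) - 310732\right) \left(-128335 + 115013\right) = \left(\left(1 + 96 - \frac{7}{96}\right) - 310732\right) \left(-13322\right) = \left(\frac{9305}{96} - 310732\right) \left(-13322\right) = \left(- \frac{29820967}{96}\right) \left(-13322\right) = \frac{198637461187}{48}$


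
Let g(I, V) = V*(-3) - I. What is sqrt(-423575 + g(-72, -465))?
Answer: 2*I*sqrt(105527) ≈ 649.7*I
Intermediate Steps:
g(I, V) = -I - 3*V (g(I, V) = -3*V - I = -I - 3*V)
sqrt(-423575 + g(-72, -465)) = sqrt(-423575 + (-1*(-72) - 3*(-465))) = sqrt(-423575 + (72 + 1395)) = sqrt(-423575 + 1467) = sqrt(-422108) = 2*I*sqrt(105527)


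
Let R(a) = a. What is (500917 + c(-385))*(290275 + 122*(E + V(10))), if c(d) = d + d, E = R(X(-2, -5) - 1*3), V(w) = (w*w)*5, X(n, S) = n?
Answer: 175384047755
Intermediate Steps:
V(w) = 5*w² (V(w) = w²*5 = 5*w²)
E = -5 (E = -2 - 1*3 = -2 - 3 = -5)
c(d) = 2*d
(500917 + c(-385))*(290275 + 122*(E + V(10))) = (500917 + 2*(-385))*(290275 + 122*(-5 + 5*10²)) = (500917 - 770)*(290275 + 122*(-5 + 5*100)) = 500147*(290275 + 122*(-5 + 500)) = 500147*(290275 + 122*495) = 500147*(290275 + 60390) = 500147*350665 = 175384047755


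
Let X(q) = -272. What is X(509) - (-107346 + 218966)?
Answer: -111892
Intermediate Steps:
X(509) - (-107346 + 218966) = -272 - (-107346 + 218966) = -272 - 1*111620 = -272 - 111620 = -111892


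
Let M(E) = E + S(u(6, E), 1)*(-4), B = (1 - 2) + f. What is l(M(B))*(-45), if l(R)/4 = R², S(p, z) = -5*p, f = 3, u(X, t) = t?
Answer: -317520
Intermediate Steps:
B = 2 (B = (1 - 2) + 3 = -1 + 3 = 2)
M(E) = 21*E (M(E) = E - 5*E*(-4) = E + 20*E = 21*E)
l(R) = 4*R²
l(M(B))*(-45) = (4*(21*2)²)*(-45) = (4*42²)*(-45) = (4*1764)*(-45) = 7056*(-45) = -317520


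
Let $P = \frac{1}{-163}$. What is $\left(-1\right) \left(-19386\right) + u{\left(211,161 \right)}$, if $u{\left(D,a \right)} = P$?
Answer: $\frac{3159917}{163} \approx 19386.0$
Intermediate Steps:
$P = - \frac{1}{163} \approx -0.006135$
$u{\left(D,a \right)} = - \frac{1}{163}$
$\left(-1\right) \left(-19386\right) + u{\left(211,161 \right)} = \left(-1\right) \left(-19386\right) - \frac{1}{163} = 19386 - \frac{1}{163} = \frac{3159917}{163}$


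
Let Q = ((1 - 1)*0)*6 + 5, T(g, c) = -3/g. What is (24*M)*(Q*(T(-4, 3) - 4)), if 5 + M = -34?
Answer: 15210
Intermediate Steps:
M = -39 (M = -5 - 34 = -39)
Q = 5 (Q = (0*0)*6 + 5 = 0*6 + 5 = 0 + 5 = 5)
(24*M)*(Q*(T(-4, 3) - 4)) = (24*(-39))*(5*(-3/(-4) - 4)) = -4680*(-3*(-¼) - 4) = -4680*(¾ - 4) = -4680*(-13)/4 = -936*(-65/4) = 15210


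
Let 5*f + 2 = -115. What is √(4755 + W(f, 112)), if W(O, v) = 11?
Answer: √4766 ≈ 69.036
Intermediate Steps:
f = -117/5 (f = -⅖ + (⅕)*(-115) = -⅖ - 23 = -117/5 ≈ -23.400)
√(4755 + W(f, 112)) = √(4755 + 11) = √4766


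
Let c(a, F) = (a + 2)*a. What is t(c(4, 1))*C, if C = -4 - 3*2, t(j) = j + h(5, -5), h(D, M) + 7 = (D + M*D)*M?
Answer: -1170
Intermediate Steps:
c(a, F) = a*(2 + a) (c(a, F) = (2 + a)*a = a*(2 + a))
h(D, M) = -7 + M*(D + D*M) (h(D, M) = -7 + (D + M*D)*M = -7 + (D + D*M)*M = -7 + M*(D + D*M))
t(j) = 93 + j (t(j) = j + (-7 + 5*(-5) + 5*(-5)**2) = j + (-7 - 25 + 5*25) = j + (-7 - 25 + 125) = j + 93 = 93 + j)
C = -10 (C = -4 - 6 = -10)
t(c(4, 1))*C = (93 + 4*(2 + 4))*(-10) = (93 + 4*6)*(-10) = (93 + 24)*(-10) = 117*(-10) = -1170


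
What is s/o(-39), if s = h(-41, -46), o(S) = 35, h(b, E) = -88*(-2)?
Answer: 176/35 ≈ 5.0286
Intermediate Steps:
h(b, E) = 176
s = 176
s/o(-39) = 176/35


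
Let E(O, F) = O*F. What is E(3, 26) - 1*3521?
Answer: -3443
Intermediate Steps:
E(O, F) = F*O
E(3, 26) - 1*3521 = 26*3 - 1*3521 = 78 - 3521 = -3443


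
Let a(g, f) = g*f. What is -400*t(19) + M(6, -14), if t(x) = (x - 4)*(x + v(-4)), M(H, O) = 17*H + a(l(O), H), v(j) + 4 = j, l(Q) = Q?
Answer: -65982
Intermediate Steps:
a(g, f) = f*g
v(j) = -4 + j
M(H, O) = 17*H + H*O
t(x) = (-8 + x)*(-4 + x) (t(x) = (x - 4)*(x + (-4 - 4)) = (-4 + x)*(x - 8) = (-4 + x)*(-8 + x) = (-8 + x)*(-4 + x))
-400*t(19) + M(6, -14) = -400*(32 + 19**2 - 12*19) + 6*(17 - 14) = -400*(32 + 361 - 228) + 6*3 = -400*165 + 18 = -66000 + 18 = -65982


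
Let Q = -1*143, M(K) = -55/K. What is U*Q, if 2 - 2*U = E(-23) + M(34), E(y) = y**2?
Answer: 2554409/68 ≈ 37565.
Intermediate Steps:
Q = -143
U = -17863/68 (U = 1 - ((-23)**2 - 55/34)/2 = 1 - (529 - 55*1/34)/2 = 1 - (529 - 55/34)/2 = 1 - 1/2*17931/34 = 1 - 17931/68 = -17863/68 ≈ -262.69)
U*Q = -17863/68*(-143) = 2554409/68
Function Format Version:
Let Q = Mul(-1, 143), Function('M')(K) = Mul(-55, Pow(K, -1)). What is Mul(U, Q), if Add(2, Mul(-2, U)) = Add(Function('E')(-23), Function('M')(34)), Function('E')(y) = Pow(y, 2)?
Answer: Rational(2554409, 68) ≈ 37565.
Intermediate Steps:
Q = -143
U = Rational(-17863, 68) (U = Add(1, Mul(Rational(-1, 2), Add(Pow(-23, 2), Mul(-55, Pow(34, -1))))) = Add(1, Mul(Rational(-1, 2), Add(529, Mul(-55, Rational(1, 34))))) = Add(1, Mul(Rational(-1, 2), Add(529, Rational(-55, 34)))) = Add(1, Mul(Rational(-1, 2), Rational(17931, 34))) = Add(1, Rational(-17931, 68)) = Rational(-17863, 68) ≈ -262.69)
Mul(U, Q) = Mul(Rational(-17863, 68), -143) = Rational(2554409, 68)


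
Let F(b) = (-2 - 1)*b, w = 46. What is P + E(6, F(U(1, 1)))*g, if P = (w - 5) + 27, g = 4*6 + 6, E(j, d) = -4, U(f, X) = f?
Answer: -52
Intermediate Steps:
F(b) = -3*b
g = 30 (g = 24 + 6 = 30)
P = 68 (P = (46 - 5) + 27 = 41 + 27 = 68)
P + E(6, F(U(1, 1)))*g = 68 - 4*30 = 68 - 120 = -52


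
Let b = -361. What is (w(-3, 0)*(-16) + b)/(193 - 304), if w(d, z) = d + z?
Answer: 313/111 ≈ 2.8198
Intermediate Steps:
(w(-3, 0)*(-16) + b)/(193 - 304) = ((-3 + 0)*(-16) - 361)/(193 - 304) = (-3*(-16) - 361)/(-111) = (48 - 361)*(-1/111) = -313*(-1/111) = 313/111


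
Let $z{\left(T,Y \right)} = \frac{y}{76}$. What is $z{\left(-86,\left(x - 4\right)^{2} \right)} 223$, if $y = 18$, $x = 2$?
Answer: $\frac{2007}{38} \approx 52.816$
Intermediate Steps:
$z{\left(T,Y \right)} = \frac{9}{38}$ ($z{\left(T,Y \right)} = \frac{18}{76} = 18 \cdot \frac{1}{76} = \frac{9}{38}$)
$z{\left(-86,\left(x - 4\right)^{2} \right)} 223 = \frac{9}{38} \cdot 223 = \frac{2007}{38}$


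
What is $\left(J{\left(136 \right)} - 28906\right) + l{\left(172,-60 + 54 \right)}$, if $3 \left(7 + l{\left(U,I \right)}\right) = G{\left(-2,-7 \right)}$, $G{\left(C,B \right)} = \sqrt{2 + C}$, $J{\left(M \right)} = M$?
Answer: $-28777$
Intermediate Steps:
$l{\left(U,I \right)} = -7$ ($l{\left(U,I \right)} = -7 + \frac{\sqrt{2 - 2}}{3} = -7 + \frac{\sqrt{0}}{3} = -7 + \frac{1}{3} \cdot 0 = -7 + 0 = -7$)
$\left(J{\left(136 \right)} - 28906\right) + l{\left(172,-60 + 54 \right)} = \left(136 - 28906\right) - 7 = -28770 - 7 = -28777$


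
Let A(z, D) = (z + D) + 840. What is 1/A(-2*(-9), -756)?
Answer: 1/102 ≈ 0.0098039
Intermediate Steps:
A(z, D) = 840 + D + z (A(z, D) = (D + z) + 840 = 840 + D + z)
1/A(-2*(-9), -756) = 1/(840 - 756 - 2*(-9)) = 1/(840 - 756 + 18) = 1/102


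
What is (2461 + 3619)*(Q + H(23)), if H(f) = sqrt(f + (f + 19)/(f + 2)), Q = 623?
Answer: 3787840 + 1216*sqrt(617) ≈ 3.8180e+6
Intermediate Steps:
H(f) = sqrt(f + (19 + f)/(2 + f))
(2461 + 3619)*(Q + H(23)) = (2461 + 3619)*(623 + sqrt((19 + 23 + 23*(2 + 23))/(2 + 23))) = 6080*(623 + sqrt((19 + 23 + 23*25)/25)) = 6080*(623 + sqrt((19 + 23 + 575)/25)) = 6080*(623 + sqrt((1/25)*617)) = 6080*(623 + sqrt(617/25)) = 6080*(623 + sqrt(617)/5) = 3787840 + 1216*sqrt(617)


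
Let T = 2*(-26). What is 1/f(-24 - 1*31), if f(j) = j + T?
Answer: -1/107 ≈ -0.0093458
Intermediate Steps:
T = -52
f(j) = -52 + j (f(j) = j - 52 = -52 + j)
1/f(-24 - 1*31) = 1/(-52 + (-24 - 1*31)) = 1/(-52 + (-24 - 31)) = 1/(-52 - 55) = 1/(-107) = -1/107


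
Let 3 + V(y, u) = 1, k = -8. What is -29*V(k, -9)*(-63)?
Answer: -3654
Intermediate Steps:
V(y, u) = -2 (V(y, u) = -3 + 1 = -2)
-29*V(k, -9)*(-63) = -29*(-2)*(-63) = 58*(-63) = -3654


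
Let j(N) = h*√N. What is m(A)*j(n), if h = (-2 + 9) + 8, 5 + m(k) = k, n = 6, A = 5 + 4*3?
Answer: 180*√6 ≈ 440.91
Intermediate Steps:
A = 17 (A = 5 + 12 = 17)
m(k) = -5 + k
h = 15 (h = 7 + 8 = 15)
j(N) = 15*√N
m(A)*j(n) = (-5 + 17)*(15*√6) = 12*(15*√6) = 180*√6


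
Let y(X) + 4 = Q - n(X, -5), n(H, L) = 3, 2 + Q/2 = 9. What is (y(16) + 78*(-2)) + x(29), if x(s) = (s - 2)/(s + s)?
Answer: -8615/58 ≈ -148.53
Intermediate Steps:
Q = 14 (Q = -4 + 2*9 = -4 + 18 = 14)
x(s) = (-2 + s)/(2*s) (x(s) = (-2 + s)/((2*s)) = (-2 + s)*(1/(2*s)) = (-2 + s)/(2*s))
y(X) = 7 (y(X) = -4 + (14 - 1*3) = -4 + (14 - 3) = -4 + 11 = 7)
(y(16) + 78*(-2)) + x(29) = (7 + 78*(-2)) + (1/2)*(-2 + 29)/29 = (7 - 156) + (1/2)*(1/29)*27 = -149 + 27/58 = -8615/58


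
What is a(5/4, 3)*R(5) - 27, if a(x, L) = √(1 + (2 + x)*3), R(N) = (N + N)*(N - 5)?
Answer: -27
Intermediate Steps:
R(N) = 2*N*(-5 + N) (R(N) = (2*N)*(-5 + N) = 2*N*(-5 + N))
a(x, L) = √(7 + 3*x) (a(x, L) = √(1 + (6 + 3*x)) = √(7 + 3*x))
a(5/4, 3)*R(5) - 27 = √(7 + 3*(5/4))*(2*5*(-5 + 5)) - 27 = √(7 + 3*(5*(¼)))*(2*5*0) - 27 = √(7 + 3*(5/4))*0 - 27 = √(7 + 15/4)*0 - 27 = √(43/4)*0 - 27 = (√43/2)*0 - 27 = 0 - 27 = -27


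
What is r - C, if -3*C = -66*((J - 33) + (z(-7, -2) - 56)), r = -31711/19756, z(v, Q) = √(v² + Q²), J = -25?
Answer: 49516337/19756 - 22*√53 ≈ 2346.2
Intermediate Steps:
z(v, Q) = √(Q² + v²)
r = -31711/19756 (r = -31711*1/19756 = -31711/19756 ≈ -1.6051)
C = -2508 + 22*√53 (C = -(-22)*((-25 - 33) + (√((-2)² + (-7)²) - 56)) = -(-22)*(-58 + (√(4 + 49) - 56)) = -(-22)*(-58 + (√53 - 56)) = -(-22)*(-58 + (-56 + √53)) = -(-22)*(-114 + √53) = -(7524 - 66*√53)/3 = -2508 + 22*√53 ≈ -2347.8)
r - C = -31711/19756 - (-2508 + 22*√53) = -31711/19756 + (2508 - 22*√53) = 49516337/19756 - 22*√53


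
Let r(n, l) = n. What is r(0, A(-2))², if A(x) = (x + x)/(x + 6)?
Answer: 0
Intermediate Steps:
A(x) = 2*x/(6 + x) (A(x) = (2*x)/(6 + x) = 2*x/(6 + x))
r(0, A(-2))² = 0² = 0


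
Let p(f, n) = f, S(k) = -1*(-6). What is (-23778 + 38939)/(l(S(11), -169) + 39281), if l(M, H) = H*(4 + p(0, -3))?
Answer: 15161/38605 ≈ 0.39272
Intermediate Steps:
S(k) = 6
l(M, H) = 4*H (l(M, H) = H*(4 + 0) = H*4 = 4*H)
(-23778 + 38939)/(l(S(11), -169) + 39281) = (-23778 + 38939)/(4*(-169) + 39281) = 15161/(-676 + 39281) = 15161/38605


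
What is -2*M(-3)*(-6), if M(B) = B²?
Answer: 108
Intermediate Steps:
-2*M(-3)*(-6) = -2*(-3)²*(-6) = -2*9*(-6) = -18*(-6) = 108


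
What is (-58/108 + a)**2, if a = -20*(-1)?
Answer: 1104601/2916 ≈ 378.81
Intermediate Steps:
a = 20
(-58/108 + a)**2 = (-58/108 + 20)**2 = (-58*1/108 + 20)**2 = (-29/54 + 20)**2 = (1051/54)**2 = 1104601/2916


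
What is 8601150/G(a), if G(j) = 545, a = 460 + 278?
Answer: 1720230/109 ≈ 15782.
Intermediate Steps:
a = 738
8601150/G(a) = 8601150/545 = 8601150*(1/545) = 1720230/109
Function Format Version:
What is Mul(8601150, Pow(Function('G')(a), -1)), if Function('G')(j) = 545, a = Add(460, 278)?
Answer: Rational(1720230, 109) ≈ 15782.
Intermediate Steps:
a = 738
Mul(8601150, Pow(Function('G')(a), -1)) = Mul(8601150, Pow(545, -1)) = Mul(8601150, Rational(1, 545)) = Rational(1720230, 109)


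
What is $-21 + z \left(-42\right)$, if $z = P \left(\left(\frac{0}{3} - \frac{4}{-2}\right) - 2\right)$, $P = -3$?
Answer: $-21$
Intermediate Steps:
$z = 0$ ($z = - 3 \left(\left(\frac{0}{3} - \frac{4}{-2}\right) - 2\right) = - 3 \left(\left(0 \cdot \frac{1}{3} - -2\right) - 2\right) = - 3 \left(\left(0 + 2\right) - 2\right) = - 3 \left(2 - 2\right) = \left(-3\right) 0 = 0$)
$-21 + z \left(-42\right) = -21 + 0 \left(-42\right) = -21 + 0 = -21$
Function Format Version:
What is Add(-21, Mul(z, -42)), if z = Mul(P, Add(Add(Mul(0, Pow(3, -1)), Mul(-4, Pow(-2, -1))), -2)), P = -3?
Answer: -21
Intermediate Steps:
z = 0 (z = Mul(-3, Add(Add(Mul(0, Pow(3, -1)), Mul(-4, Pow(-2, -1))), -2)) = Mul(-3, Add(Add(Mul(0, Rational(1, 3)), Mul(-4, Rational(-1, 2))), -2)) = Mul(-3, Add(Add(0, 2), -2)) = Mul(-3, Add(2, -2)) = Mul(-3, 0) = 0)
Add(-21, Mul(z, -42)) = Add(-21, Mul(0, -42)) = Add(-21, 0) = -21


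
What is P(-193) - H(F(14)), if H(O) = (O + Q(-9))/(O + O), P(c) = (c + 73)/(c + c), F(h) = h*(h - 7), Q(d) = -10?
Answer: -1306/9457 ≈ -0.13810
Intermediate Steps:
F(h) = h*(-7 + h)
P(c) = (73 + c)/(2*c) (P(c) = (73 + c)/((2*c)) = (73 + c)*(1/(2*c)) = (73 + c)/(2*c))
H(O) = (-10 + O)/(2*O) (H(O) = (O - 10)/(O + O) = (-10 + O)/((2*O)) = (-10 + O)*(1/(2*O)) = (-10 + O)/(2*O))
P(-193) - H(F(14)) = (1/2)*(73 - 193)/(-193) - (-10 + 14*(-7 + 14))/(2*(14*(-7 + 14))) = (1/2)*(-1/193)*(-120) - (-10 + 14*7)/(2*(14*7)) = 60/193 - (-10 + 98)/(2*98) = 60/193 - 88/(2*98) = 60/193 - 1*22/49 = 60/193 - 22/49 = -1306/9457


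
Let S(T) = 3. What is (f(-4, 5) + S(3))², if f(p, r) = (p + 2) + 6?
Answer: 49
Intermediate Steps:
f(p, r) = 8 + p (f(p, r) = (2 + p) + 6 = 8 + p)
(f(-4, 5) + S(3))² = ((8 - 4) + 3)² = (4 + 3)² = 7² = 49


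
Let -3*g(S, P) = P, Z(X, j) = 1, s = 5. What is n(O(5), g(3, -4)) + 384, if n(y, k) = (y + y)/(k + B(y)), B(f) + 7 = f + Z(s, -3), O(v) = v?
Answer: 414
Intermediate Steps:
B(f) = -6 + f (B(f) = -7 + (f + 1) = -7 + (1 + f) = -6 + f)
g(S, P) = -P/3
n(y, k) = 2*y/(-6 + k + y) (n(y, k) = (y + y)/(k + (-6 + y)) = (2*y)/(-6 + k + y) = 2*y/(-6 + k + y))
n(O(5), g(3, -4)) + 384 = 2*5/(-6 - ⅓*(-4) + 5) + 384 = 2*5/(-6 + 4/3 + 5) + 384 = 2*5/(⅓) + 384 = 2*5*3 + 384 = 30 + 384 = 414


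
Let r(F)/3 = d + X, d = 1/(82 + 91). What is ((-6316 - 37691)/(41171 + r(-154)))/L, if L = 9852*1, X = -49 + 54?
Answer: -2537737/23399094404 ≈ -0.00010845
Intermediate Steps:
d = 1/173 ≈ 0.0057803
X = 5
r(F) = 2598/173 (r(F) = 3*(1/173 + 5) = 3*(866/173) = 2598/173)
L = 9852
((-6316 - 37691)/(41171 + r(-154)))/L = ((-6316 - 37691)/(41171 + 2598/173))/9852 = -44007/7125181/173*(1/9852) = -44007*173/7125181*(1/9852) = -7613211/7125181*1/9852 = -2537737/23399094404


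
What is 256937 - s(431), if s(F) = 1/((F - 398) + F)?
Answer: 119218767/464 ≈ 2.5694e+5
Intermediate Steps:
s(F) = 1/(-398 + 2*F) (s(F) = 1/((-398 + F) + F) = 1/(-398 + 2*F))
256937 - s(431) = 256937 - 1/(2*(-199 + 431)) = 256937 - 1/(2*232) = 256937 - 1*1/464 = 256937 - 1/464 = 119218767/464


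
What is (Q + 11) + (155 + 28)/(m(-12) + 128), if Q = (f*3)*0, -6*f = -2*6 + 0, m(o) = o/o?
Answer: 534/43 ≈ 12.419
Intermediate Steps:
m(o) = 1
f = 2 (f = -(-2*6 + 0)/6 = -(-12 + 0)/6 = -1/6*(-12) = 2)
Q = 0 (Q = (2*3)*0 = 6*0 = 0)
(Q + 11) + (155 + 28)/(m(-12) + 128) = (0 + 11) + (155 + 28)/(1 + 128) = 11 + 183/129 = 11 + 183*(1/129) = 11 + 61/43 = 534/43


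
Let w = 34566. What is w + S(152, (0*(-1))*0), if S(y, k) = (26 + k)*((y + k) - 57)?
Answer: 37036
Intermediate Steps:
S(y, k) = (26 + k)*(-57 + k + y) (S(y, k) = (26 + k)*((k + y) - 57) = (26 + k)*(-57 + k + y))
w + S(152, (0*(-1))*0) = 34566 + (-1482 + ((0*(-1))*0)² - 31*0*(-1)*0 + 26*152 + ((0*(-1))*0)*152) = 34566 + (-1482 + (0*0)² - 0*0 + 3952 + (0*0)*152) = 34566 + (-1482 + 0² - 31*0 + 3952 + 0*152) = 34566 + (-1482 + 0 + 0 + 3952 + 0) = 34566 + 2470 = 37036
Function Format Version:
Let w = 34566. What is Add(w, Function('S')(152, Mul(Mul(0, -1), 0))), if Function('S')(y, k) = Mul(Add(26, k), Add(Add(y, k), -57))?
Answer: 37036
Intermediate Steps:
Function('S')(y, k) = Mul(Add(26, k), Add(-57, k, y)) (Function('S')(y, k) = Mul(Add(26, k), Add(Add(k, y), -57)) = Mul(Add(26, k), Add(-57, k, y)))
Add(w, Function('S')(152, Mul(Mul(0, -1), 0))) = Add(34566, Add(-1482, Pow(Mul(Mul(0, -1), 0), 2), Mul(-31, Mul(Mul(0, -1), 0)), Mul(26, 152), Mul(Mul(Mul(0, -1), 0), 152))) = Add(34566, Add(-1482, Pow(Mul(0, 0), 2), Mul(-31, Mul(0, 0)), 3952, Mul(Mul(0, 0), 152))) = Add(34566, Add(-1482, Pow(0, 2), Mul(-31, 0), 3952, Mul(0, 152))) = Add(34566, Add(-1482, 0, 0, 3952, 0)) = Add(34566, 2470) = 37036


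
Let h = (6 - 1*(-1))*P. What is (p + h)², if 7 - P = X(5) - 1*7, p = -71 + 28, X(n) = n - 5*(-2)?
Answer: 2500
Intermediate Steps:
X(n) = 10 + n (X(n) = n + 10 = 10 + n)
p = -43
P = -1 (P = 7 - ((10 + 5) - 1*7) = 7 - (15 - 7) = 7 - 1*8 = 7 - 8 = -1)
h = -7 (h = (6 - 1*(-1))*(-1) = (6 + 1)*(-1) = 7*(-1) = -7)
(p + h)² = (-43 - 7)² = (-50)² = 2500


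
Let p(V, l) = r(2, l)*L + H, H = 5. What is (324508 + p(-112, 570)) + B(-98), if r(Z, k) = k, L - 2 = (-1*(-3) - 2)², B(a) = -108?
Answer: 326115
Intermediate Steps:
L = 3 (L = 2 + (-1*(-3) - 2)² = 2 + (3 - 2)² = 2 + 1² = 2 + 1 = 3)
p(V, l) = 5 + 3*l (p(V, l) = l*3 + 5 = 3*l + 5 = 5 + 3*l)
(324508 + p(-112, 570)) + B(-98) = (324508 + (5 + 3*570)) - 108 = (324508 + (5 + 1710)) - 108 = (324508 + 1715) - 108 = 326223 - 108 = 326115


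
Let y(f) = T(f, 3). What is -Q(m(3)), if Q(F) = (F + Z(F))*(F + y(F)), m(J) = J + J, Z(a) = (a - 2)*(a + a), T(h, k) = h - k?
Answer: -486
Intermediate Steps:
y(f) = -3 + f (y(f) = f - 1*3 = f - 3 = -3 + f)
Z(a) = 2*a*(-2 + a) (Z(a) = (-2 + a)*(2*a) = 2*a*(-2 + a))
m(J) = 2*J
Q(F) = (-3 + 2*F)*(F + 2*F*(-2 + F)) (Q(F) = (F + 2*F*(-2 + F))*(F + (-3 + F)) = (F + 2*F*(-2 + F))*(-3 + 2*F) = (-3 + 2*F)*(F + 2*F*(-2 + F)))
-Q(m(3)) = -2*3*(9 - 24*3 + 4*(2*3)**2) = -6*(9 - 12*6 + 4*6**2) = -6*(9 - 72 + 4*36) = -6*(9 - 72 + 144) = -6*81 = -1*486 = -486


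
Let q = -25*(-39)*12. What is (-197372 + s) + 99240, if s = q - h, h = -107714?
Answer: 21282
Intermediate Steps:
q = 11700 (q = 975*12 = 11700)
s = 119414 (s = 11700 - 1*(-107714) = 11700 + 107714 = 119414)
(-197372 + s) + 99240 = (-197372 + 119414) + 99240 = -77958 + 99240 = 21282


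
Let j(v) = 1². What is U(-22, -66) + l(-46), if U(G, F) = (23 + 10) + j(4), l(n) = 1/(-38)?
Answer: 1291/38 ≈ 33.974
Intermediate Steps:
l(n) = -1/38
j(v) = 1
U(G, F) = 34 (U(G, F) = (23 + 10) + 1 = 33 + 1 = 34)
U(-22, -66) + l(-46) = 34 - 1/38 = 1291/38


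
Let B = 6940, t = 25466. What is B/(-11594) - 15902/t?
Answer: -5310321/4341953 ≈ -1.2230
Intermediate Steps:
B/(-11594) - 15902/t = 6940/(-11594) - 15902/25466 = 6940*(-1/11594) - 15902*1/25466 = -3470/5797 - 7951/12733 = -5310321/4341953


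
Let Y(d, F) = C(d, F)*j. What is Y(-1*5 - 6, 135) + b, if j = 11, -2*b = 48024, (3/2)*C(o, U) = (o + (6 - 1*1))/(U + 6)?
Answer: -3385736/141 ≈ -24012.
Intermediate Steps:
C(o, U) = 2*(5 + o)/(3*(6 + U)) (C(o, U) = 2*((o + (6 - 1*1))/(U + 6))/3 = 2*((o + (6 - 1))/(6 + U))/3 = 2*((o + 5)/(6 + U))/3 = 2*((5 + o)/(6 + U))/3 = 2*(5 + o)/(3*(6 + U)))
b = -24012 (b = -½*48024 = -24012)
Y(d, F) = 22*(5 + d)/(3*(6 + F)) (Y(d, F) = (2*(5 + d)/(3*(6 + F)))*11 = 22*(5 + d)/(3*(6 + F)))
Y(-1*5 - 6, 135) + b = 22*(5 + (-1*5 - 6))/(3*(6 + 135)) - 24012 = (22/3)*(5 + (-5 - 6))/141 - 24012 = (22/3)*(1/141)*(5 - 11) - 24012 = (22/3)*(1/141)*(-6) - 24012 = -44/141 - 24012 = -3385736/141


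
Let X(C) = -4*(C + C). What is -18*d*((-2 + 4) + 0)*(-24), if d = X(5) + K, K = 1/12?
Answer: -34488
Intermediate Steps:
X(C) = -8*C
K = 1/12 ≈ 0.083333
d = -479/12 (d = -8*5 + 1/12 = -40 + 1/12 = -479/12 ≈ -39.917)
-18*d*((-2 + 4) + 0)*(-24) = -18*(-479*((-2 + 4) + 0)/12)*(-24) = -18*(-479*(2 + 0)/12)*(-24) = -18*(-479/12*2)*(-24) = -(-1437)*(-24) = -18*1916 = -34488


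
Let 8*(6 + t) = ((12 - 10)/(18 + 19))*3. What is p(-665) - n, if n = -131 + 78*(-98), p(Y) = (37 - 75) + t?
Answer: 1144191/148 ≈ 7731.0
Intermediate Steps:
t = -885/148 (t = -6 + (((12 - 10)/(18 + 19))*3)/8 = -6 + ((2/37)*3)/8 = -6 + (1/8)*(6/37) = -6 + 3/148 = -885/148 ≈ -5.9797)
p(Y) = -6509/148 (p(Y) = (37 - 75) - 885/148 = -38 - 885/148 = -6509/148)
n = -7775 (n = -131 - 7644 = -7775)
p(-665) - n = -6509/148 - 1*(-7775) = -6509/148 + 7775 = 1144191/148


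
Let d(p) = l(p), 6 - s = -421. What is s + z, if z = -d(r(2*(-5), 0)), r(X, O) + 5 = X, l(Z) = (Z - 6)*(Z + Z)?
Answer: -203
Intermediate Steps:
l(Z) = 2*Z*(-6 + Z) (l(Z) = (-6 + Z)*(2*Z) = 2*Z*(-6 + Z))
r(X, O) = -5 + X
s = 427 (s = 6 - 1*(-421) = 6 + 421 = 427)
d(p) = 2*p*(-6 + p)
z = -630 (z = -2*(-5 + 2*(-5))*(-6 + (-5 + 2*(-5))) = -2*(-5 - 10)*(-6 + (-5 - 10)) = -2*(-15)*(-6 - 15) = -2*(-15)*(-21) = -1*630 = -630)
s + z = 427 - 630 = -203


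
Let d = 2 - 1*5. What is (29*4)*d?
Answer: -348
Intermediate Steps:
d = -3 (d = 2 - 5 = -3)
(29*4)*d = (29*4)*(-3) = 116*(-3) = -348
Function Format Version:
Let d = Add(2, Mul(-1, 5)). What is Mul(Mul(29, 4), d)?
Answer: -348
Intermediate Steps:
d = -3 (d = Add(2, -5) = -3)
Mul(Mul(29, 4), d) = Mul(Mul(29, 4), -3) = Mul(116, -3) = -348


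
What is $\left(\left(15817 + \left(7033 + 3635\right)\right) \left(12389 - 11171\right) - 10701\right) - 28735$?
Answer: $32219294$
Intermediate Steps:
$\left(\left(15817 + \left(7033 + 3635\right)\right) \left(12389 - 11171\right) - 10701\right) - 28735 = \left(\left(15817 + 10668\right) 1218 - 10701\right) - 28735 = \left(26485 \cdot 1218 - 10701\right) - 28735 = \left(32258730 - 10701\right) - 28735 = 32248029 - 28735 = 32219294$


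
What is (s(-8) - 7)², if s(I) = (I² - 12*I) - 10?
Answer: 20449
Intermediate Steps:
s(I) = -10 + I² - 12*I
(s(-8) - 7)² = ((-10 + (-8)² - 12*(-8)) - 7)² = ((-10 + 64 + 96) - 7)² = (150 - 7)² = 143² = 20449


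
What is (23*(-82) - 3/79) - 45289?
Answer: -3726828/79 ≈ -47175.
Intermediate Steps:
(23*(-82) - 3/79) - 45289 = (-1886 - 3*1/79) - 45289 = (-1886 - 3/79) - 45289 = -148997/79 - 45289 = -3726828/79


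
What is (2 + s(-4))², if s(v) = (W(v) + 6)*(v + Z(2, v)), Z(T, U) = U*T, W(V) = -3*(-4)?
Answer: 45796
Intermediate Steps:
W(V) = 12
Z(T, U) = T*U
s(v) = 54*v (s(v) = (12 + 6)*(v + 2*v) = 18*(3*v) = 54*v)
(2 + s(-4))² = (2 + 54*(-4))² = (2 - 216)² = (-214)² = 45796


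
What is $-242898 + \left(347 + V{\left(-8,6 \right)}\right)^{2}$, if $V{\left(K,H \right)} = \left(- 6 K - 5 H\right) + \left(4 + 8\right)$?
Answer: $-100769$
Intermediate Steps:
$V{\left(K,H \right)} = 12 - 6 K - 5 H$ ($V{\left(K,H \right)} = \left(- 6 K - 5 H\right) + 12 = 12 - 6 K - 5 H$)
$-242898 + \left(347 + V{\left(-8,6 \right)}\right)^{2} = -242898 + \left(347 - -30\right)^{2} = -242898 + \left(347 + \left(12 + 48 - 30\right)\right)^{2} = -242898 + \left(347 + 30\right)^{2} = -242898 + 377^{2} = -242898 + 142129 = -100769$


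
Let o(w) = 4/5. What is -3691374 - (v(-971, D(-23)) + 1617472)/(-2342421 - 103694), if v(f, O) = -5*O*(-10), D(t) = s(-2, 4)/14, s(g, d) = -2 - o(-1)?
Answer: -1289931956364/349445 ≈ -3.6914e+6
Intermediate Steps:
o(w) = 4/5 (o(w) = 4*(1/5) = 4/5)
s(g, d) = -14/5 (s(g, d) = -2 - 1*4/5 = -2 - 4/5 = -14/5)
D(t) = -1/5 (D(t) = -14/5/14 = -14/5*1/14 = -1/5)
v(f, O) = 50*O
-3691374 - (v(-971, D(-23)) + 1617472)/(-2342421 - 103694) = -3691374 - (50*(-1/5) + 1617472)/(-2342421 - 103694) = -3691374 - (-10 + 1617472)/(-2446115) = -3691374 - 1617462*(-1)/2446115 = -3691374 - 1*(-231066/349445) = -3691374 + 231066/349445 = -1289931956364/349445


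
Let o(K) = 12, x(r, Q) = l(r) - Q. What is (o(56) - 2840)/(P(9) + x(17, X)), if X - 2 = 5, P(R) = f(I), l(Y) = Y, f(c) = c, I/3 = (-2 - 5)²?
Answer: -2828/157 ≈ -18.013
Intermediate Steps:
I = 147 (I = 3*(-2 - 5)² = 3*(-7)² = 3*49 = 147)
P(R) = 147
X = 7 (X = 2 + 5 = 7)
x(r, Q) = r - Q
(o(56) - 2840)/(P(9) + x(17, X)) = (12 - 2840)/(147 + (17 - 1*7)) = -2828/(147 + (17 - 7)) = -2828/(147 + 10) = -2828/157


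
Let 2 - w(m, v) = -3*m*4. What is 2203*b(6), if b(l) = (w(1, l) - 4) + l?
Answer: 35248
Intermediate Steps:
w(m, v) = 2 + 12*m (w(m, v) = 2 - (-3*m)*4 = 2 - (-12)*m = 2 + 12*m)
b(l) = 10 + l (b(l) = ((2 + 12*1) - 4) + l = ((2 + 12) - 4) + l = (14 - 4) + l = 10 + l)
2203*b(6) = 2203*(10 + 6) = 2203*16 = 35248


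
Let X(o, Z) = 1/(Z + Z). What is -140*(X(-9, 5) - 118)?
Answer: 16506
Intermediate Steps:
X(o, Z) = 1/(2*Z)
-140*(X(-9, 5) - 118) = -140*((½)/5 - 118) = -140*((½)*(⅕) - 118) = -140*(⅒ - 118) = -140*(-1179/10) = 16506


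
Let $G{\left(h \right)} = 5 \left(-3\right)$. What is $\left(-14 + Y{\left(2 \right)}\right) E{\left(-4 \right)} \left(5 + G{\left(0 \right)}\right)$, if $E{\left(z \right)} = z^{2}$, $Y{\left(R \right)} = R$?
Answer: $1920$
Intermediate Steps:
$G{\left(h \right)} = -15$
$\left(-14 + Y{\left(2 \right)}\right) E{\left(-4 \right)} \left(5 + G{\left(0 \right)}\right) = \left(-14 + 2\right) \left(-4\right)^{2} \left(5 - 15\right) = - 12 \cdot 16 \left(-10\right) = \left(-12\right) \left(-160\right) = 1920$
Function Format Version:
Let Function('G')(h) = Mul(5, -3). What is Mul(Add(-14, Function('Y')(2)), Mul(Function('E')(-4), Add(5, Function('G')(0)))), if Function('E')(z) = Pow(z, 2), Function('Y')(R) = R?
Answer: 1920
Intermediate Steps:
Function('G')(h) = -15
Mul(Add(-14, Function('Y')(2)), Mul(Function('E')(-4), Add(5, Function('G')(0)))) = Mul(Add(-14, 2), Mul(Pow(-4, 2), Add(5, -15))) = Mul(-12, Mul(16, -10)) = Mul(-12, -160) = 1920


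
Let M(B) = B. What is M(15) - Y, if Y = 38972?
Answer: -38957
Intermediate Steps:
M(15) - Y = 15 - 1*38972 = 15 - 38972 = -38957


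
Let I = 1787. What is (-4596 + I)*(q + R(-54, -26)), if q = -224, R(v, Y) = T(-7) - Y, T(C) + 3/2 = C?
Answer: 1160117/2 ≈ 5.8006e+5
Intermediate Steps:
T(C) = -3/2 + C
R(v, Y) = -17/2 - Y (R(v, Y) = (-3/2 - 7) - Y = -17/2 - Y)
(-4596 + I)*(q + R(-54, -26)) = (-4596 + 1787)*(-224 + (-17/2 - 1*(-26))) = -2809*(-224 + (-17/2 + 26)) = -2809*(-224 + 35/2) = -2809*(-413/2) = 1160117/2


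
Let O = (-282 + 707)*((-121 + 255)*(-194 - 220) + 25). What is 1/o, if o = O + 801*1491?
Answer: -1/22372384 ≈ -4.4698e-8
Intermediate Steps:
O = -23566675 (O = 425*(134*(-414) + 25) = 425*(-55476 + 25) = 425*(-55451) = -23566675)
o = -22372384 (o = -23566675 + 801*1491 = -23566675 + 1194291 = -22372384)
1/o = 1/(-22372384) = -1/22372384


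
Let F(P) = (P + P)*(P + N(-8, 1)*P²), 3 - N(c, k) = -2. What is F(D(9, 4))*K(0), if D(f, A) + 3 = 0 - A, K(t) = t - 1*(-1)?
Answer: -3332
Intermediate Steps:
N(c, k) = 5 (N(c, k) = 3 - 1*(-2) = 3 + 2 = 5)
K(t) = 1 + t (K(t) = t + 1 = 1 + t)
D(f, A) = -3 - A (D(f, A) = -3 + (0 - A) = -3 - A)
F(P) = 2*P*(P + 5*P²) (F(P) = (P + P)*(P + 5*P²) = (2*P)*(P + 5*P²) = 2*P*(P + 5*P²))
F(D(9, 4))*K(0) = ((-3 - 1*4)²*(2 + 10*(-3 - 1*4)))*(1 + 0) = ((-3 - 4)²*(2 + 10*(-3 - 4)))*1 = ((-7)²*(2 + 10*(-7)))*1 = (49*(2 - 70))*1 = (49*(-68))*1 = -3332*1 = -3332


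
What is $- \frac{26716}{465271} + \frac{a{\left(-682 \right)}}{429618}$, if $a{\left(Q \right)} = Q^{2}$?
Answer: $\frac{102465517058}{99944398239} \approx 1.0252$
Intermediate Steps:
$- \frac{26716}{465271} + \frac{a{\left(-682 \right)}}{429618} = - \frac{26716}{465271} + \frac{\left(-682\right)^{2}}{429618} = \left(-26716\right) \frac{1}{465271} + 465124 \cdot \frac{1}{429618} = - \frac{26716}{465271} + \frac{232562}{214809} = \frac{102465517058}{99944398239}$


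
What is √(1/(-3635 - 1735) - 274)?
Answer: I*√7901315970/5370 ≈ 16.553*I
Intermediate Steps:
√(1/(-3635 - 1735) - 274) = √(1/(-5370) - 274) = √(-1/5370 - 274) = √(-1471381/5370) = I*√7901315970/5370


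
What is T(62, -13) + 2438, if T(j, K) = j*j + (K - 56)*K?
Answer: 7179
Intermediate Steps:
T(j, K) = j**2 + K*(-56 + K) (T(j, K) = j**2 + (-56 + K)*K = j**2 + K*(-56 + K))
T(62, -13) + 2438 = ((-13)**2 + 62**2 - 56*(-13)) + 2438 = (169 + 3844 + 728) + 2438 = 4741 + 2438 = 7179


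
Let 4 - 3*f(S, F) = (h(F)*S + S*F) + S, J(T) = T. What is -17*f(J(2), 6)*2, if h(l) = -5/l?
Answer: 850/9 ≈ 94.444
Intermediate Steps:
f(S, F) = 4/3 - S/3 - F*S/3 + 5*S/(3*F) (f(S, F) = 4/3 - (((-5/F)*S + S*F) + S)/3 = 4/3 - ((-5*S/F + F*S) + S)/3 = 4/3 - ((F*S - 5*S/F) + S)/3 = 4/3 - (S + F*S - 5*S/F)/3 = 4/3 + (-S/3 - F*S/3 + 5*S/(3*F)) = 4/3 - S/3 - F*S/3 + 5*S/(3*F))
-17*f(J(2), 6)*2 = -17*(5*2 + 6*(4 - 1*2 - 1*6*2))/(3*6)*2 = -17*(10 + 6*(4 - 2 - 12))/(3*6)*2 = -17*(10 + 6*(-10))/(3*6)*2 = -17*(10 - 60)/(3*6)*2 = -17*(-50)/(3*6)*2 = -17*(-25/9)*2 = (425/9)*2 = 850/9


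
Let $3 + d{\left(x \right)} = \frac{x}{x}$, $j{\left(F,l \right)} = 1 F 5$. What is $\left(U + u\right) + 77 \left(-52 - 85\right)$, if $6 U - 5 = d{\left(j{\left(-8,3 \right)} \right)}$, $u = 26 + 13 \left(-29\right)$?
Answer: $- \frac{21799}{2} \approx -10900.0$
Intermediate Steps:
$j{\left(F,l \right)} = 5 F$ ($j{\left(F,l \right)} = F 5 = 5 F$)
$u = -351$ ($u = 26 - 377 = -351$)
$d{\left(x \right)} = -2$ ($d{\left(x \right)} = -3 + \frac{x}{x} = -3 + 1 = -2$)
$U = \frac{1}{2}$ ($U = \frac{5}{6} + \frac{1}{6} \left(-2\right) = \frac{5}{6} - \frac{1}{3} = \frac{1}{2} \approx 0.5$)
$\left(U + u\right) + 77 \left(-52 - 85\right) = \left(\frac{1}{2} - 351\right) + 77 \left(-52 - 85\right) = - \frac{701}{2} + 77 \left(-137\right) = - \frac{701}{2} - 10549 = - \frac{21799}{2}$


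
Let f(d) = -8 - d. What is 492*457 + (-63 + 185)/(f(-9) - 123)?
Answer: 224843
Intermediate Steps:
492*457 + (-63 + 185)/(f(-9) - 123) = 492*457 + (-63 + 185)/((-8 - 1*(-9)) - 123) = 224844 + 122/((-8 + 9) - 123) = 224844 + 122/(1 - 123) = 224844 + 122/(-122) = 224844 + 122*(-1/122) = 224844 - 1 = 224843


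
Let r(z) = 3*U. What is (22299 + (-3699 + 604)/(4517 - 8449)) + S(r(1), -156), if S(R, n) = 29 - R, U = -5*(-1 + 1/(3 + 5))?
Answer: 175490367/7864 ≈ 22316.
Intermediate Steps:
U = 35/8 (U = -5*(-1 + 1/8) = -5*(-7/8) = 35/8 ≈ 4.3750)
r(z) = 105/8 (r(z) = 3*(35/8) = 105/8)
(22299 + (-3699 + 604)/(4517 - 8449)) + S(r(1), -156) = (22299 + (-3699 + 604)/(4517 - 8449)) + (29 - 1*105/8) = (22299 - 3095/(-3932)) + (29 - 105/8) = (22299 - 3095*(-1/3932)) + 127/8 = (22299 + 3095/3932) + 127/8 = 87682763/3932 + 127/8 = 175490367/7864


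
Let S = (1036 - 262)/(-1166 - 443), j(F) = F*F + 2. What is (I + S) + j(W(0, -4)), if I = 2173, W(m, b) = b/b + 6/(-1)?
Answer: 3539026/1609 ≈ 2199.5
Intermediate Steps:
W(m, b) = -5 (W(m, b) = 1 + 6*(-1) = 1 - 6 = -5)
j(F) = 2 + F**2 (j(F) = F**2 + 2 = 2 + F**2)
S = -774/1609 (S = 774/(-1609) = 774*(-1/1609) = -774/1609 ≈ -0.48104)
(I + S) + j(W(0, -4)) = (2173 - 774/1609) + (2 + (-5)**2) = 3495583/1609 + (2 + 25) = 3495583/1609 + 27 = 3539026/1609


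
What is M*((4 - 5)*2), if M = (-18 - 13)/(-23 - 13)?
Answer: -31/18 ≈ -1.7222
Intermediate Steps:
M = 31/36 (M = -31/(-36) = -31*(-1/36) = 31/36 ≈ 0.86111)
M*((4 - 5)*2) = 31*((4 - 5)*2)/36 = 31*(-1*2)/36 = (31/36)*(-2) = -31/18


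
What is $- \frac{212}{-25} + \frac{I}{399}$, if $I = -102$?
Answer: $\frac{27346}{3325} \approx 8.2244$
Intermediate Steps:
$- \frac{212}{-25} + \frac{I}{399} = - \frac{212}{-25} - \frac{102}{399} = \left(-212\right) \left(- \frac{1}{25}\right) - \frac{34}{133} = \frac{212}{25} - \frac{34}{133} = \frac{27346}{3325}$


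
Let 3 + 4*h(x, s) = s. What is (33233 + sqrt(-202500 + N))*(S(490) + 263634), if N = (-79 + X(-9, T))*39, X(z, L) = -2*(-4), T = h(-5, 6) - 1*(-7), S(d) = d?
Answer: 8777632892 + 264124*I*sqrt(205269) ≈ 8.7776e+9 + 1.1967e+8*I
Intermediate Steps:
h(x, s) = -3/4 + s/4
T = 31/4 (T = (-3/4 + (1/4)*6) - 1*(-7) = (-3/4 + 3/2) + 7 = 3/4 + 7 = 31/4 ≈ 7.7500)
X(z, L) = 8
N = -2769 (N = (-79 + 8)*39 = -71*39 = -2769)
(33233 + sqrt(-202500 + N))*(S(490) + 263634) = (33233 + sqrt(-202500 - 2769))*(490 + 263634) = (33233 + sqrt(-205269))*264124 = (33233 + I*sqrt(205269))*264124 = 8777632892 + 264124*I*sqrt(205269)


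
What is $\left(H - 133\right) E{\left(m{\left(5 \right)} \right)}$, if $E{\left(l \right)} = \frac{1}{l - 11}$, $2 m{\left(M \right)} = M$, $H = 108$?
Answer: $\frac{50}{17} \approx 2.9412$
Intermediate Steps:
$m{\left(M \right)} = \frac{M}{2}$
$E{\left(l \right)} = \frac{1}{-11 + l}$
$\left(H - 133\right) E{\left(m{\left(5 \right)} \right)} = \frac{108 - 133}{-11 + \frac{1}{2} \cdot 5} = - \frac{25}{-11 + \frac{5}{2}} = - \frac{25}{- \frac{17}{2}} = \left(-25\right) \left(- \frac{2}{17}\right) = \frac{50}{17}$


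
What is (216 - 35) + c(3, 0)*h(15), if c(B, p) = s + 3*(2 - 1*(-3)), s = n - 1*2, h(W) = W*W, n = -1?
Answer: 2881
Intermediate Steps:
h(W) = W²
s = -3 (s = -1 - 1*2 = -1 - 2 = -3)
c(B, p) = 12 (c(B, p) = -3 + 3*(2 - 1*(-3)) = -3 + 3*(2 + 3) = -3 + 3*5 = -3 + 15 = 12)
(216 - 35) + c(3, 0)*h(15) = (216 - 35) + 12*15² = 181 + 12*225 = 181 + 2700 = 2881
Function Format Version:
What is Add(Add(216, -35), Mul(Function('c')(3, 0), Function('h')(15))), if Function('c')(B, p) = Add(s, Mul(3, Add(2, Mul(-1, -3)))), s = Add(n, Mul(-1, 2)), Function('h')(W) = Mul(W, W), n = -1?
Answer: 2881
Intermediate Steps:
Function('h')(W) = Pow(W, 2)
s = -3 (s = Add(-1, Mul(-1, 2)) = Add(-1, -2) = -3)
Function('c')(B, p) = 12 (Function('c')(B, p) = Add(-3, Mul(3, Add(2, Mul(-1, -3)))) = Add(-3, Mul(3, Add(2, 3))) = Add(-3, Mul(3, 5)) = Add(-3, 15) = 12)
Add(Add(216, -35), Mul(Function('c')(3, 0), Function('h')(15))) = Add(Add(216, -35), Mul(12, Pow(15, 2))) = Add(181, Mul(12, 225)) = Add(181, 2700) = 2881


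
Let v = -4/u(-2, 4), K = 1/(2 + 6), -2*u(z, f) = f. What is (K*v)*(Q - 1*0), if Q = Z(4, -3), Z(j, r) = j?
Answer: 1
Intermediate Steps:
Q = 4
u(z, f) = -f/2
K = ⅛ (K = 1/8 = ⅛ ≈ 0.12500)
v = 2 (v = -4/((-½*4)) = -4/(-2) = -4*(-½) = 2)
(K*v)*(Q - 1*0) = ((⅛)*2)*(4 - 1*0) = (4 + 0)/4 = (¼)*4 = 1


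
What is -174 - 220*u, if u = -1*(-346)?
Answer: -76294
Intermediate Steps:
u = 346
-174 - 220*u = -174 - 220*346 = -174 - 76120 = -76294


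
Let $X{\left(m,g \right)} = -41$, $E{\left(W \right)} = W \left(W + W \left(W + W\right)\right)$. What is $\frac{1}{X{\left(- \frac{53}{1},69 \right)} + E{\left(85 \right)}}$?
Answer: $\frac{1}{1235434} \approx 8.0943 \cdot 10^{-7}$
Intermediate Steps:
$E{\left(W \right)} = W \left(W + 2 W^{2}\right)$ ($E{\left(W \right)} = W \left(W + W 2 W\right) = W \left(W + 2 W^{2}\right)$)
$\frac{1}{X{\left(- \frac{53}{1},69 \right)} + E{\left(85 \right)}} = \frac{1}{-41 + 85^{2} \left(1 + 2 \cdot 85\right)} = \frac{1}{-41 + 7225 \left(1 + 170\right)} = \frac{1}{-41 + 7225 \cdot 171} = \frac{1}{-41 + 1235475} = \frac{1}{1235434}$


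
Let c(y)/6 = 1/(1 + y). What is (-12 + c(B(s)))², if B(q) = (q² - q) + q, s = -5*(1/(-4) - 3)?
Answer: 2580233616/17986081 ≈ 143.46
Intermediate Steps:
s = 65/4 (s = -5*(1*(-¼) - 3) = -5*(-¼ - 3) = -5*(-13/4) = 65/4 ≈ 16.250)
B(q) = q²
c(y) = 6/(1 + y)
(-12 + c(B(s)))² = (-12 + 6/(1 + (65/4)²))² = (-12 + 6/(1 + 4225/16))² = (-12 + 6/(4241/16))² = (-12 + 6*(16/4241))² = (-12 + 96/4241)² = (-50796/4241)² = 2580233616/17986081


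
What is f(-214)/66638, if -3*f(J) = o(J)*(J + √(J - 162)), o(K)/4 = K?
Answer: -91592/99957 + 856*I*√94/99957 ≈ -0.91631 + 0.083028*I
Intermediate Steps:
o(K) = 4*K
f(J) = -4*J*(J + √(-162 + J))/3 (f(J) = -4*J*(J + √(J - 162))/3 = -4*J*(J + √(-162 + J))/3)
f(-214)/66638 = -4/3*(-214)*(-214 + √(-162 - 214))/66638 = -4/3*(-214)*(-214 + √(-376))*(1/66638) = -4/3*(-214)*(-214 + 2*I*√94)*(1/66638) = (-183184/3 + 1712*I*√94/3)*(1/66638) = -91592/99957 + 856*I*√94/99957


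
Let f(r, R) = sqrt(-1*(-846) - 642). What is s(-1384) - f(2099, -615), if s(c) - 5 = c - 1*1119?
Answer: -2498 - 2*sqrt(51) ≈ -2512.3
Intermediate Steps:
s(c) = -1114 + c (s(c) = 5 + (c - 1*1119) = 5 + (c - 1119) = 5 + (-1119 + c) = -1114 + c)
f(r, R) = 2*sqrt(51) (f(r, R) = sqrt(846 - 642) = sqrt(204) = 2*sqrt(51))
s(-1384) - f(2099, -615) = (-1114 - 1384) - 2*sqrt(51) = -2498 - 2*sqrt(51)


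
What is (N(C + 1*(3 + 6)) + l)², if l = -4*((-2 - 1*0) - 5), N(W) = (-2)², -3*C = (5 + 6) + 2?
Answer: 1024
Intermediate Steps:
C = -13/3 (C = -((5 + 6) + 2)/3 = -(11 + 2)/3 = -⅓*13 = -13/3 ≈ -4.3333)
N(W) = 4
l = 28 (l = -4*((-2 + 0) - 5) = -4*(-2 - 5) = -4*(-7) = 28)
(N(C + 1*(3 + 6)) + l)² = (4 + 28)² = 32² = 1024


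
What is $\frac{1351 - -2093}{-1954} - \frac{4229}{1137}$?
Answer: $- \frac{6089647}{1110849} \approx -5.482$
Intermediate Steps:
$\frac{1351 - -2093}{-1954} - \frac{4229}{1137} = \left(1351 + 2093\right) \left(- \frac{1}{1954}\right) - \frac{4229}{1137} = 3444 \left(- \frac{1}{1954}\right) - \frac{4229}{1137} = - \frac{1722}{977} - \frac{4229}{1137} = - \frac{6089647}{1110849}$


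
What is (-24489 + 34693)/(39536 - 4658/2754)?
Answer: 826524/3202279 ≈ 0.25810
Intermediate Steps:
(-24489 + 34693)/(39536 - 4658/2754) = 10204/(39536 - 4658*1/2754) = 10204/(39536 - 137/81) = 10204/(3202279/81) = 10204*(81/3202279) = 826524/3202279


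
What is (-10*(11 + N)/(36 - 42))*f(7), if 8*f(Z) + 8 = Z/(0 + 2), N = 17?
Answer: -105/4 ≈ -26.250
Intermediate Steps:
f(Z) = -1 + Z/16 (f(Z) = -1 + (Z/(0 + 2))/8 = -1 + (Z/2)/8 = -1 + Z/16)
(-10*(11 + N)/(36 - 42))*f(7) = (-10*(11 + 17)/(36 - 42))*(-1 + (1/16)*7) = (-280/(-6))*(-1 + 7/16) = -280*(-1)/6*(-9/16) = -10*(-14/3)*(-9/16) = (140/3)*(-9/16) = -105/4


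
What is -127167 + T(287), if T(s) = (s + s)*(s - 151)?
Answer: -49103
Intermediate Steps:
T(s) = 2*s*(-151 + s) (T(s) = (2*s)*(-151 + s) = 2*s*(-151 + s))
-127167 + T(287) = -127167 + 2*287*(-151 + 287) = -127167 + 2*287*136 = -127167 + 78064 = -49103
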